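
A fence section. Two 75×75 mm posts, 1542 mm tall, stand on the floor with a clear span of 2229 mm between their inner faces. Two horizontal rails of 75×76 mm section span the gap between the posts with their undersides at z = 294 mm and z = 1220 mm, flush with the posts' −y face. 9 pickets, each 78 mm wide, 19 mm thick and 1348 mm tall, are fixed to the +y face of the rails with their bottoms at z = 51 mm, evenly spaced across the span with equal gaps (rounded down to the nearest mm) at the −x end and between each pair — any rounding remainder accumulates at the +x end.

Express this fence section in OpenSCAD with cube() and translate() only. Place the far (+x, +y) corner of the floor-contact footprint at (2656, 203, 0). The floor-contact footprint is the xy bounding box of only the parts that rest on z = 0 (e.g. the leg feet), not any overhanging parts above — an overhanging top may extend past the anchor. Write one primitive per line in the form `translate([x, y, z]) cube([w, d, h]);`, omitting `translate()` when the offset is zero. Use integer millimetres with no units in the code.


translate([277, 128, 0]) cube([75, 75, 1542]);
translate([2581, 128, 0]) cube([75, 75, 1542]);
translate([352, 128, 294]) cube([2229, 75, 76]);
translate([352, 128, 1220]) cube([2229, 75, 76]);
translate([504, 203, 51]) cube([78, 19, 1348]);
translate([734, 203, 51]) cube([78, 19, 1348]);
translate([964, 203, 51]) cube([78, 19, 1348]);
translate([1194, 203, 51]) cube([78, 19, 1348]);
translate([1424, 203, 51]) cube([78, 19, 1348]);
translate([1654, 203, 51]) cube([78, 19, 1348]);
translate([1884, 203, 51]) cube([78, 19, 1348]);
translate([2114, 203, 51]) cube([78, 19, 1348]);
translate([2344, 203, 51]) cube([78, 19, 1348]);


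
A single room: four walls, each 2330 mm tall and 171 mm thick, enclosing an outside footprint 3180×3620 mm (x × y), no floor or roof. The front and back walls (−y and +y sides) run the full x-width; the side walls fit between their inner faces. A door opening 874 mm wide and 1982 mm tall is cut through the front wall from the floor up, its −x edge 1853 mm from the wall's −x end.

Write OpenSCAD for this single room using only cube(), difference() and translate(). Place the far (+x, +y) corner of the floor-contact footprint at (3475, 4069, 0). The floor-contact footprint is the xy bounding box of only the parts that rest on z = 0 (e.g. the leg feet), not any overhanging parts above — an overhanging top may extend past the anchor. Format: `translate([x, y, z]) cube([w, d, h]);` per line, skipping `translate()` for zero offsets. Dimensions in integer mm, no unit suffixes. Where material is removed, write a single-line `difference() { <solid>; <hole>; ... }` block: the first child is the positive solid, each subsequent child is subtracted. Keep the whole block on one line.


difference() { translate([295, 449, 0]) cube([3180, 171, 2330]); translate([2148, 449, 0]) cube([874, 171, 1982]); }
translate([295, 3898, 0]) cube([3180, 171, 2330]);
translate([295, 620, 0]) cube([171, 3278, 2330]);
translate([3304, 620, 0]) cube([171, 3278, 2330]);


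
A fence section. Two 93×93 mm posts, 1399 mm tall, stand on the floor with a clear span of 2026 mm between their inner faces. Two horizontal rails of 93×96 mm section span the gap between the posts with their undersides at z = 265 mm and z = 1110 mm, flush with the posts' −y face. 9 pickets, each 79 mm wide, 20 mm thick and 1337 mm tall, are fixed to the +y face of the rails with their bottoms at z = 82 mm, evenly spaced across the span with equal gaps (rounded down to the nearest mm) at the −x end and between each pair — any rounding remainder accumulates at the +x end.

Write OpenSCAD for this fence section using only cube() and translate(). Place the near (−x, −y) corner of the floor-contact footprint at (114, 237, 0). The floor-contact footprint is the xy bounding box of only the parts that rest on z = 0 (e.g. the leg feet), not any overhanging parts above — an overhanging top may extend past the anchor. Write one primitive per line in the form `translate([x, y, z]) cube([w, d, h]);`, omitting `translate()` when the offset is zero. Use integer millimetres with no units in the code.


translate([114, 237, 0]) cube([93, 93, 1399]);
translate([2233, 237, 0]) cube([93, 93, 1399]);
translate([207, 237, 265]) cube([2026, 93, 96]);
translate([207, 237, 1110]) cube([2026, 93, 96]);
translate([338, 330, 82]) cube([79, 20, 1337]);
translate([548, 330, 82]) cube([79, 20, 1337]);
translate([758, 330, 82]) cube([79, 20, 1337]);
translate([968, 330, 82]) cube([79, 20, 1337]);
translate([1178, 330, 82]) cube([79, 20, 1337]);
translate([1388, 330, 82]) cube([79, 20, 1337]);
translate([1598, 330, 82]) cube([79, 20, 1337]);
translate([1808, 330, 82]) cube([79, 20, 1337]);
translate([2018, 330, 82]) cube([79, 20, 1337]);


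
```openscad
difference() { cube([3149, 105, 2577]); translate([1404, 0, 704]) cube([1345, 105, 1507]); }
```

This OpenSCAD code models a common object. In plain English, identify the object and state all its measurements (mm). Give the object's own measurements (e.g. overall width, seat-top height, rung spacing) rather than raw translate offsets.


A wall 3149 mm long (x), 105 mm thick (y), 2577 mm tall, with a rectangular window opening cut through it. The opening is 1345 mm wide and 1507 mm tall; its sill is at z = 704 mm and its near (−x) edge is 1404 mm from the wall's −x end. The opening passes through the full wall thickness.


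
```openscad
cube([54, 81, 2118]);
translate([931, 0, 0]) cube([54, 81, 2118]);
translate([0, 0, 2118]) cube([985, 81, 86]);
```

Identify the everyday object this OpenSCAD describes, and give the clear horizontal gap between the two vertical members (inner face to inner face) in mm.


A door frame. The clear opening width is 877 mm.

Two 2118 mm tall posts with a header on top — a door frame. The left jamb is 54 mm wide at x = 0; the right jamb starts at x = 931. The clear opening is 931 − 54 = 877 mm.


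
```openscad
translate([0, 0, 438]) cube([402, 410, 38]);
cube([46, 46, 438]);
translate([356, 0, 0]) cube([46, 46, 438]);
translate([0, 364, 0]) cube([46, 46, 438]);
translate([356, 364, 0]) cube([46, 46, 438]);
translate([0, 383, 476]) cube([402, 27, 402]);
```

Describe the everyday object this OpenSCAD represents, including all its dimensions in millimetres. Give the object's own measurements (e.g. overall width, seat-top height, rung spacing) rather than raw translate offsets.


A chair. The seat is a 402×410×38 mm slab with its top at z = 476 mm, on four 46×46 mm corner legs (flush with the seat edges, standing on z = 0). A flat backrest 27 mm thick, 402 mm tall, spans the full seat width and rises from the seat top along its +y edge, rear face flush with the rear of the seat.


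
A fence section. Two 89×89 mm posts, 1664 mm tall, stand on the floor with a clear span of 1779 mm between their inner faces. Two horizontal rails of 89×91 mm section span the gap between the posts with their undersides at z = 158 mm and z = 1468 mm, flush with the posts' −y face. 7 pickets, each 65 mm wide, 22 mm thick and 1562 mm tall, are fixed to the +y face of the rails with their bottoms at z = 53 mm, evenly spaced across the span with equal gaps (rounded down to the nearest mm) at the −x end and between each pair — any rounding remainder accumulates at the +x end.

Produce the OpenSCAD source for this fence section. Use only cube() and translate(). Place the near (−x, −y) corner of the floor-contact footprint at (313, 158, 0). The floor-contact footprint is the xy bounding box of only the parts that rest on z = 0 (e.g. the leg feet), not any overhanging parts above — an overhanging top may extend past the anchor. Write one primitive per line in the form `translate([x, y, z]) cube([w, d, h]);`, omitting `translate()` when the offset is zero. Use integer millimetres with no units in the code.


translate([313, 158, 0]) cube([89, 89, 1664]);
translate([2181, 158, 0]) cube([89, 89, 1664]);
translate([402, 158, 158]) cube([1779, 89, 91]);
translate([402, 158, 1468]) cube([1779, 89, 91]);
translate([567, 247, 53]) cube([65, 22, 1562]);
translate([797, 247, 53]) cube([65, 22, 1562]);
translate([1027, 247, 53]) cube([65, 22, 1562]);
translate([1257, 247, 53]) cube([65, 22, 1562]);
translate([1487, 247, 53]) cube([65, 22, 1562]);
translate([1717, 247, 53]) cube([65, 22, 1562]);
translate([1947, 247, 53]) cube([65, 22, 1562]);


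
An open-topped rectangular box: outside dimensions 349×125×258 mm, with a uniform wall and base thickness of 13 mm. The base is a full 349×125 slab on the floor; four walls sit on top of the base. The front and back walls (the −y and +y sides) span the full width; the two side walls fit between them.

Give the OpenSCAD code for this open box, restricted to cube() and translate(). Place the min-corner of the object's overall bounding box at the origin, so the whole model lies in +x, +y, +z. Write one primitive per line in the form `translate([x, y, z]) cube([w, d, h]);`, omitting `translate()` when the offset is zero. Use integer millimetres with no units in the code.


cube([349, 125, 13]);
translate([0, 0, 13]) cube([349, 13, 245]);
translate([0, 112, 13]) cube([349, 13, 245]);
translate([0, 13, 13]) cube([13, 99, 245]);
translate([336, 13, 13]) cube([13, 99, 245]);


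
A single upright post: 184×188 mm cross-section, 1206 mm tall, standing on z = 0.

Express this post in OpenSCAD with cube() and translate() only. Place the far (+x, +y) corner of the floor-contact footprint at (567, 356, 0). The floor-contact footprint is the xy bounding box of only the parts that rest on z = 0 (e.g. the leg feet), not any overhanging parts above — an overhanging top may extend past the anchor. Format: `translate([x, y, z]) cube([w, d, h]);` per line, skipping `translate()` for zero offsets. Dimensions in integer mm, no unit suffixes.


translate([383, 168, 0]) cube([184, 188, 1206]);


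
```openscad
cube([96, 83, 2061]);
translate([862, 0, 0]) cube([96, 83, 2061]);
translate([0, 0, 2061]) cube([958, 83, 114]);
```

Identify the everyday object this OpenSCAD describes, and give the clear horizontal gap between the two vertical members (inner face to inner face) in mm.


A door frame. The clear opening width is 766 mm.

Two 2061 mm tall posts with a header on top — a door frame. The left jamb is 96 mm wide at x = 0; the right jamb starts at x = 862. The clear opening is 862 − 96 = 766 mm.


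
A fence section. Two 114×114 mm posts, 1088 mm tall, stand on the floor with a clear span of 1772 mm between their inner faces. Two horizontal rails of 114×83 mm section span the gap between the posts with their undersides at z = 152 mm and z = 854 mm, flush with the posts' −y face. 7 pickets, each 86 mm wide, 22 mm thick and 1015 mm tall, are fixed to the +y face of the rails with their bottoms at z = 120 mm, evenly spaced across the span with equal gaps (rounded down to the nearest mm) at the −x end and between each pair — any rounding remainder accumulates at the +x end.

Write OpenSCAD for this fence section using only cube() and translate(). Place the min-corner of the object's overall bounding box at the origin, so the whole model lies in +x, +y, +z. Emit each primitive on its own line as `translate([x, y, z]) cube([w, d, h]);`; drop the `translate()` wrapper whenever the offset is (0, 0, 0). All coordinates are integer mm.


cube([114, 114, 1088]);
translate([1886, 0, 0]) cube([114, 114, 1088]);
translate([114, 0, 152]) cube([1772, 114, 83]);
translate([114, 0, 854]) cube([1772, 114, 83]);
translate([260, 114, 120]) cube([86, 22, 1015]);
translate([492, 114, 120]) cube([86, 22, 1015]);
translate([724, 114, 120]) cube([86, 22, 1015]);
translate([956, 114, 120]) cube([86, 22, 1015]);
translate([1188, 114, 120]) cube([86, 22, 1015]);
translate([1420, 114, 120]) cube([86, 22, 1015]);
translate([1652, 114, 120]) cube([86, 22, 1015]);


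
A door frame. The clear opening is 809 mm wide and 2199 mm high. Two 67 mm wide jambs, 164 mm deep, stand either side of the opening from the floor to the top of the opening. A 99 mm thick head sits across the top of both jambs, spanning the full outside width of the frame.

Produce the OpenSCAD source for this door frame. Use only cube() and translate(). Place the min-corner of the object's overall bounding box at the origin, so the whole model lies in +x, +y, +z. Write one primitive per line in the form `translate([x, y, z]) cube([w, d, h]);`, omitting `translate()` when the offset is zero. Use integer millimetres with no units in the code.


cube([67, 164, 2199]);
translate([876, 0, 0]) cube([67, 164, 2199]);
translate([0, 0, 2199]) cube([943, 164, 99]);


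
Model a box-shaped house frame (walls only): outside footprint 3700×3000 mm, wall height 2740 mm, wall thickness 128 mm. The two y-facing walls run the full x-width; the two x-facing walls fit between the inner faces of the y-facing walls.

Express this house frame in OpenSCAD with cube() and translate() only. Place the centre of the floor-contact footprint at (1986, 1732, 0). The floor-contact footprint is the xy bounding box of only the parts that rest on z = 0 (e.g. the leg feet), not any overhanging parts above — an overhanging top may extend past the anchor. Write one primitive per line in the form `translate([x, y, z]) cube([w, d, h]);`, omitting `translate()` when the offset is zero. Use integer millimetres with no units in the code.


translate([136, 232, 0]) cube([3700, 128, 2740]);
translate([136, 3104, 0]) cube([3700, 128, 2740]);
translate([136, 360, 0]) cube([128, 2744, 2740]);
translate([3708, 360, 0]) cube([128, 2744, 2740]);


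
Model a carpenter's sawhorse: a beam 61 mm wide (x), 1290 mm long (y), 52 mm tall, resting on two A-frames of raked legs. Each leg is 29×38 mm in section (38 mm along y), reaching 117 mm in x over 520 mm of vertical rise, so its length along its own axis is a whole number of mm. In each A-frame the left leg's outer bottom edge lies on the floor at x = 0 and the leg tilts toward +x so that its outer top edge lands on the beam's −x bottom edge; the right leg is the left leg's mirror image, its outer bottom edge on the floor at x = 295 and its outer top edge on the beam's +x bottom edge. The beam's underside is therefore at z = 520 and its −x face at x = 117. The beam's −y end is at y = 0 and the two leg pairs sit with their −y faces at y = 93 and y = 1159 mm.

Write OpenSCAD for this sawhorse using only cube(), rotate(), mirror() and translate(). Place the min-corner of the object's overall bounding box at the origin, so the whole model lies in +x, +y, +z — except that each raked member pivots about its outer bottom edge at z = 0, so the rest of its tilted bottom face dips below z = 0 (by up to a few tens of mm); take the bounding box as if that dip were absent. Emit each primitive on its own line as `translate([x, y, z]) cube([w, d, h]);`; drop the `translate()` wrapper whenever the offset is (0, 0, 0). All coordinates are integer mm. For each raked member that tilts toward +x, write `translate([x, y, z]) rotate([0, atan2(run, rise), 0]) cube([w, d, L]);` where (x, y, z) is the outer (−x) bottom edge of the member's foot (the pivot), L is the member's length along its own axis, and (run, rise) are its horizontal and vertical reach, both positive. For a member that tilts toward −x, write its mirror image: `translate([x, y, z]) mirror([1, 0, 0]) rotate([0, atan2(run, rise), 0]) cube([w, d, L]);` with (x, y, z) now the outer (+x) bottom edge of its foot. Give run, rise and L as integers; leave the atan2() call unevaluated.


translate([117, 0, 520]) cube([61, 1290, 52]);
translate([0, 93, 0]) rotate([0, atan2(117, 520), 0]) cube([29, 38, 533]);
translate([295, 93, 0]) mirror([1, 0, 0]) rotate([0, atan2(117, 520), 0]) cube([29, 38, 533]);
translate([0, 1159, 0]) rotate([0, atan2(117, 520), 0]) cube([29, 38, 533]);
translate([295, 1159, 0]) mirror([1, 0, 0]) rotate([0, atan2(117, 520), 0]) cube([29, 38, 533]);


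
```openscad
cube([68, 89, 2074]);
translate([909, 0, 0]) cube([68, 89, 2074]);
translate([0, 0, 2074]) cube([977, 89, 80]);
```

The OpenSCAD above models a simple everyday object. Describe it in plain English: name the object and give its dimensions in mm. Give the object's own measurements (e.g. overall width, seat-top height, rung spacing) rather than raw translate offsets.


A door frame. The clear opening is 841 mm wide and 2074 mm high. Two 68 mm wide jambs, 89 mm deep, stand either side of the opening from the floor to the top of the opening. A 80 mm thick head sits across the top of both jambs, spanning the full outside width of the frame.


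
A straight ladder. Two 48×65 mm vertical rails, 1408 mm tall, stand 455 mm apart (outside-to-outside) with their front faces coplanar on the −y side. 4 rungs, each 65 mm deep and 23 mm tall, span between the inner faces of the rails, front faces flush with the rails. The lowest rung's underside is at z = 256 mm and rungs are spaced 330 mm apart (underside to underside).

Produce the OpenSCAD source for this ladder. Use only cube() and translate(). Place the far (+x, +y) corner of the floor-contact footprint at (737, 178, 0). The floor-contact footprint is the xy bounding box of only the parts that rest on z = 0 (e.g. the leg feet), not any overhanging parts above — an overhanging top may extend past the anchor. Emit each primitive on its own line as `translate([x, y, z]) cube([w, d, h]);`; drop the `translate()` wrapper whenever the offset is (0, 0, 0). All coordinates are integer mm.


// rung span = 455 - 2*48 = 359
// rung[k] z = 256 + k*330
translate([282, 113, 0]) cube([48, 65, 1408]);
translate([689, 113, 0]) cube([48, 65, 1408]);
translate([330, 113, 256]) cube([359, 65, 23]);
translate([330, 113, 586]) cube([359, 65, 23]);
translate([330, 113, 916]) cube([359, 65, 23]);
translate([330, 113, 1246]) cube([359, 65, 23]);


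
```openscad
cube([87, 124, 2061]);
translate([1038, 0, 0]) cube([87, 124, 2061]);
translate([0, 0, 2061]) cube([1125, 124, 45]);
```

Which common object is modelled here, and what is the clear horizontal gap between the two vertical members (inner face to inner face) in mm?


A door frame. The clear opening width is 951 mm.

Two 2061 mm tall posts with a header on top — a door frame. The left jamb is 87 mm wide at x = 0; the right jamb starts at x = 1038. The clear opening is 1038 − 87 = 951 mm.


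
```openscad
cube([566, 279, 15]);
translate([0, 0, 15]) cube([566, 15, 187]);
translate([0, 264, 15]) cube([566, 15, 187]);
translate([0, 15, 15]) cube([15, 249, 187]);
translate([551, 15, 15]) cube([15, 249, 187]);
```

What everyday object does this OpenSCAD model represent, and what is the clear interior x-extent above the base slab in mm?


An open box. The internal width is 536 mm.

A 566×279 base slab with four walls standing on it — an open box. The base is 566 mm wide and the walls are 15 mm thick, so the internal width is 566 − 2 × 15 = 536 mm.


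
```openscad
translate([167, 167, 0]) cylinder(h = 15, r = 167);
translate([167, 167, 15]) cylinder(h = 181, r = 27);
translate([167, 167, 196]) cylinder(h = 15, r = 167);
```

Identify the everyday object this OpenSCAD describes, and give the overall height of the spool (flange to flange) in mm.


A spool. The overall height is 211 mm.

Three coaxial cylinders, large–small–large — a spool. Two 15 mm flanges and a 181 mm core give 15 + 181 + 15 = 211 mm.


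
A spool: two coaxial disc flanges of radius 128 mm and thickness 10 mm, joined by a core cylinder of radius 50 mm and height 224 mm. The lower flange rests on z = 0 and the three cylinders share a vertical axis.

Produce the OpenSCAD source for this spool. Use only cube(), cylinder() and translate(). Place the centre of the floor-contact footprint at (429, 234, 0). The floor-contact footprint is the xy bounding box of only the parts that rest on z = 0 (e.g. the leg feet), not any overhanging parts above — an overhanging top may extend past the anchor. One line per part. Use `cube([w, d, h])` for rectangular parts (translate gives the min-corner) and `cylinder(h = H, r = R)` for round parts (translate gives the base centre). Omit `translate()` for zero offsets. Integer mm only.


translate([429, 234, 0]) cylinder(h = 10, r = 128);
translate([429, 234, 10]) cylinder(h = 224, r = 50);
translate([429, 234, 234]) cylinder(h = 10, r = 128);


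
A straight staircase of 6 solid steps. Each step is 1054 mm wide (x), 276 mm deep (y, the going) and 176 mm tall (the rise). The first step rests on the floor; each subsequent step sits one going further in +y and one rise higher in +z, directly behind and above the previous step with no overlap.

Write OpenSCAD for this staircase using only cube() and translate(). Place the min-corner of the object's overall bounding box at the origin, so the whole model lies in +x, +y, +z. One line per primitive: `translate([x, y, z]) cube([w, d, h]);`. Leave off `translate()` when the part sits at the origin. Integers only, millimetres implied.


cube([1054, 276, 176]);
translate([0, 276, 176]) cube([1054, 276, 176]);
translate([0, 552, 352]) cube([1054, 276, 176]);
translate([0, 828, 528]) cube([1054, 276, 176]);
translate([0, 1104, 704]) cube([1054, 276, 176]);
translate([0, 1380, 880]) cube([1054, 276, 176]);


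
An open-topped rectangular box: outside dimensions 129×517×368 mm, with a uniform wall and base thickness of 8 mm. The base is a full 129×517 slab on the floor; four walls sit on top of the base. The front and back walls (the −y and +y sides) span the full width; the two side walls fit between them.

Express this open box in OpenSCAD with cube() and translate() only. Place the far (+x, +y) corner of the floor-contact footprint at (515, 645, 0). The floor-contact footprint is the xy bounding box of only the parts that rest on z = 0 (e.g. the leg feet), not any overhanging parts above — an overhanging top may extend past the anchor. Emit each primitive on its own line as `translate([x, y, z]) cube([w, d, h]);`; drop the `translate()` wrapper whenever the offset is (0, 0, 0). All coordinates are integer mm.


translate([386, 128, 0]) cube([129, 517, 8]);
translate([386, 128, 8]) cube([129, 8, 360]);
translate([386, 637, 8]) cube([129, 8, 360]);
translate([386, 136, 8]) cube([8, 501, 360]);
translate([507, 136, 8]) cube([8, 501, 360]);


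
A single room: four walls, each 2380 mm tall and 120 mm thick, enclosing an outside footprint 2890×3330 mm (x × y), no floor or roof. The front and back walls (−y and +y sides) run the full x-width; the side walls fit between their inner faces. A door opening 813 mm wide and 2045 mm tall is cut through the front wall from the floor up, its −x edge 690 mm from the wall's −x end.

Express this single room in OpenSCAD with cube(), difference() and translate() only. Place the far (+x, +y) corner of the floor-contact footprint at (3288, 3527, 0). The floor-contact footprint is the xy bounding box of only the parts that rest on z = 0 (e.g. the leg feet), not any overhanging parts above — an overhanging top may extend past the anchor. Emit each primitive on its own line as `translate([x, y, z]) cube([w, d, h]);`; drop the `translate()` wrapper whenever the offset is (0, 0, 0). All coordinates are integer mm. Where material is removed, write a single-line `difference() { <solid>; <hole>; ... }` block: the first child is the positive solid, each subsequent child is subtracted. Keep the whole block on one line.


difference() { translate([398, 197, 0]) cube([2890, 120, 2380]); translate([1088, 197, 0]) cube([813, 120, 2045]); }
translate([398, 3407, 0]) cube([2890, 120, 2380]);
translate([398, 317, 0]) cube([120, 3090, 2380]);
translate([3168, 317, 0]) cube([120, 3090, 2380]);


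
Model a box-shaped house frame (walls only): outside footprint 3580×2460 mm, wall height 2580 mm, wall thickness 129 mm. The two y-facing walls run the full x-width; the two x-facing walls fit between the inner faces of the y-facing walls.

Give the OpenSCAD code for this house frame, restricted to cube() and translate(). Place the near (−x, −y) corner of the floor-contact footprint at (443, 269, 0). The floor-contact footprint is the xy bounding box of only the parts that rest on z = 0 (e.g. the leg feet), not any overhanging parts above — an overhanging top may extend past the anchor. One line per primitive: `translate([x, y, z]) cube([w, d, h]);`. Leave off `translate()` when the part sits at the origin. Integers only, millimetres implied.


translate([443, 269, 0]) cube([3580, 129, 2580]);
translate([443, 2600, 0]) cube([3580, 129, 2580]);
translate([443, 398, 0]) cube([129, 2202, 2580]);
translate([3894, 398, 0]) cube([129, 2202, 2580]);


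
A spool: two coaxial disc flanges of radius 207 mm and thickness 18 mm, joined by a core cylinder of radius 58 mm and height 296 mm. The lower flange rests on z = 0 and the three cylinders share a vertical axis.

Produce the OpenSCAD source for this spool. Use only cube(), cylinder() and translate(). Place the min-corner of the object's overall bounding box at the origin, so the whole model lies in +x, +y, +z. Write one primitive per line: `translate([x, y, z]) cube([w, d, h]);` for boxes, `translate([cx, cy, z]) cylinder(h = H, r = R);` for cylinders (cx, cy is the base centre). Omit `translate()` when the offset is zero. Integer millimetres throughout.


translate([207, 207, 0]) cylinder(h = 18, r = 207);
translate([207, 207, 18]) cylinder(h = 296, r = 58);
translate([207, 207, 314]) cylinder(h = 18, r = 207);


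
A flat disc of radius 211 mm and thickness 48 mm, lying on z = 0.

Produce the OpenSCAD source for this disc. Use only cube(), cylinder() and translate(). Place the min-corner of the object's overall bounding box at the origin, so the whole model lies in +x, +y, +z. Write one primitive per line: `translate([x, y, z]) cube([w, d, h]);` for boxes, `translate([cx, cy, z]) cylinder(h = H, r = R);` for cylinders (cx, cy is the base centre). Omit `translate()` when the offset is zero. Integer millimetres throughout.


translate([211, 211, 0]) cylinder(h = 48, r = 211);


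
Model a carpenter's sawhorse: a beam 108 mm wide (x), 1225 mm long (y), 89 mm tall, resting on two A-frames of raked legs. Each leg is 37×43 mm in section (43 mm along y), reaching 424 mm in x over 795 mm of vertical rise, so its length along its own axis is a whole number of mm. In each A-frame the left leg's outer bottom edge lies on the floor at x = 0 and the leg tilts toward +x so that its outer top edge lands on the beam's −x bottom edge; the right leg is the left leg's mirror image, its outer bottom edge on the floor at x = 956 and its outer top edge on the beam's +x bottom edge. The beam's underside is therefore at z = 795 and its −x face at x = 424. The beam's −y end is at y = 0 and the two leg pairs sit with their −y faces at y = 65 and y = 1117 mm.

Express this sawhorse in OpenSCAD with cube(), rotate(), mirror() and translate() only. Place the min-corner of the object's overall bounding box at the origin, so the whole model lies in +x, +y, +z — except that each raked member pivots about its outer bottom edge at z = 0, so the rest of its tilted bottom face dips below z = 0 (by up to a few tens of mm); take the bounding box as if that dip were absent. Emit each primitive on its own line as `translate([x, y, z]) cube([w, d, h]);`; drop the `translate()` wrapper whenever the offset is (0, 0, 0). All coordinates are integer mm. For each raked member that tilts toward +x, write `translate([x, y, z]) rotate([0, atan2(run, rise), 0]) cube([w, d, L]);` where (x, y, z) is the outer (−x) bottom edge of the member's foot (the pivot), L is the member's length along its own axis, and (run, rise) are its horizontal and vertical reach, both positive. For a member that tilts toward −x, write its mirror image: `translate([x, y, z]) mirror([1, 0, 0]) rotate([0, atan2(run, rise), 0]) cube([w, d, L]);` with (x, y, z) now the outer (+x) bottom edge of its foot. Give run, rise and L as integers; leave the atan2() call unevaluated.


translate([424, 0, 795]) cube([108, 1225, 89]);
translate([0, 65, 0]) rotate([0, atan2(424, 795), 0]) cube([37, 43, 901]);
translate([956, 65, 0]) mirror([1, 0, 0]) rotate([0, atan2(424, 795), 0]) cube([37, 43, 901]);
translate([0, 1117, 0]) rotate([0, atan2(424, 795), 0]) cube([37, 43, 901]);
translate([956, 1117, 0]) mirror([1, 0, 0]) rotate([0, atan2(424, 795), 0]) cube([37, 43, 901]);


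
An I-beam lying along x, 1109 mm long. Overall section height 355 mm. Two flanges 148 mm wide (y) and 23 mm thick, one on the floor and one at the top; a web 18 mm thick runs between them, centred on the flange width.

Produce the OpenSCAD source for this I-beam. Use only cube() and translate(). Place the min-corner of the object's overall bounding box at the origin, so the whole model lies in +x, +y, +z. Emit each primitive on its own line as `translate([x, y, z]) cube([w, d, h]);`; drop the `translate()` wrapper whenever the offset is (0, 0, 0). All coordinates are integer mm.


cube([1109, 148, 23]);
translate([0, 65, 23]) cube([1109, 18, 309]);
translate([0, 0, 332]) cube([1109, 148, 23]);


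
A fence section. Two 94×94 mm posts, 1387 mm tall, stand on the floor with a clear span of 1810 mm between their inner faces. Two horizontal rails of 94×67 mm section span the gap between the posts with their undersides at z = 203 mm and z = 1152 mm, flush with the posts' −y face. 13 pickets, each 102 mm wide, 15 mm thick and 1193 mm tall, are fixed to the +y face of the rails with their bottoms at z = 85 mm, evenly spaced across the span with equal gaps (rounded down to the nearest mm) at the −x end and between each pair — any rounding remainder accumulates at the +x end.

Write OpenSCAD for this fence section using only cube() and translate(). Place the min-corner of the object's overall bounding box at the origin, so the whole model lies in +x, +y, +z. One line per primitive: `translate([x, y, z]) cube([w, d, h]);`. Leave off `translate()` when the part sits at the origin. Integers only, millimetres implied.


cube([94, 94, 1387]);
translate([1904, 0, 0]) cube([94, 94, 1387]);
translate([94, 0, 203]) cube([1810, 94, 67]);
translate([94, 0, 1152]) cube([1810, 94, 67]);
translate([128, 94, 85]) cube([102, 15, 1193]);
translate([264, 94, 85]) cube([102, 15, 1193]);
translate([400, 94, 85]) cube([102, 15, 1193]);
translate([536, 94, 85]) cube([102, 15, 1193]);
translate([672, 94, 85]) cube([102, 15, 1193]);
translate([808, 94, 85]) cube([102, 15, 1193]);
translate([944, 94, 85]) cube([102, 15, 1193]);
translate([1080, 94, 85]) cube([102, 15, 1193]);
translate([1216, 94, 85]) cube([102, 15, 1193]);
translate([1352, 94, 85]) cube([102, 15, 1193]);
translate([1488, 94, 85]) cube([102, 15, 1193]);
translate([1624, 94, 85]) cube([102, 15, 1193]);
translate([1760, 94, 85]) cube([102, 15, 1193]);


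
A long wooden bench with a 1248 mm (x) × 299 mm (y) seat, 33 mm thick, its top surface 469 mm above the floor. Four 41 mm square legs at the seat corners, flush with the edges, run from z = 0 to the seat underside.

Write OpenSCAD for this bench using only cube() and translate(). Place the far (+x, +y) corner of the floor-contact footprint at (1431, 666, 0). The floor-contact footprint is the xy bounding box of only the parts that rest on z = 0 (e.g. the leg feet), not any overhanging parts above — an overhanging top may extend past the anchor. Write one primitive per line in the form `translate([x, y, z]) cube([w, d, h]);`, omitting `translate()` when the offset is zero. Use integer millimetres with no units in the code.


// leg_h = 469 − 33 = 436
translate([183, 367, 436]) cube([1248, 299, 33]);
translate([183, 367, 0]) cube([41, 41, 436]);
translate([183, 625, 0]) cube([41, 41, 436]);
translate([1390, 367, 0]) cube([41, 41, 436]);
translate([1390, 625, 0]) cube([41, 41, 436]);


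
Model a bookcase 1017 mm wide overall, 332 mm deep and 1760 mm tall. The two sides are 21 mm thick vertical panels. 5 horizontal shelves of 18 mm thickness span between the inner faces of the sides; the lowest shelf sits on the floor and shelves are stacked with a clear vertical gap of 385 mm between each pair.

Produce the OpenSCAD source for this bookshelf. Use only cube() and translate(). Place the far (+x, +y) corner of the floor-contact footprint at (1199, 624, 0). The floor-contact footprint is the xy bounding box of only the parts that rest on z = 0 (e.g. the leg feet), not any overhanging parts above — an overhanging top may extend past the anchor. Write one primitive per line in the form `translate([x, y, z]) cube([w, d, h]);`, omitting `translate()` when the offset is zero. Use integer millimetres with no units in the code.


translate([182, 292, 0]) cube([21, 332, 1760]);
translate([1178, 292, 0]) cube([21, 332, 1760]);
translate([203, 292, 0]) cube([975, 332, 18]);
translate([203, 292, 403]) cube([975, 332, 18]);
translate([203, 292, 806]) cube([975, 332, 18]);
translate([203, 292, 1209]) cube([975, 332, 18]);
translate([203, 292, 1612]) cube([975, 332, 18]);


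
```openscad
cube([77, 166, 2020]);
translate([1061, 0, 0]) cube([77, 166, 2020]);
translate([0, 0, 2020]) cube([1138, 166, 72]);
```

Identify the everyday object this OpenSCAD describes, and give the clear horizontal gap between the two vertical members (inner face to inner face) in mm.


A door frame. The clear opening width is 984 mm.

Two 2020 mm tall posts with a header on top — a door frame. The left jamb is 77 mm wide at x = 0; the right jamb starts at x = 1061. The clear opening is 1061 − 77 = 984 mm.


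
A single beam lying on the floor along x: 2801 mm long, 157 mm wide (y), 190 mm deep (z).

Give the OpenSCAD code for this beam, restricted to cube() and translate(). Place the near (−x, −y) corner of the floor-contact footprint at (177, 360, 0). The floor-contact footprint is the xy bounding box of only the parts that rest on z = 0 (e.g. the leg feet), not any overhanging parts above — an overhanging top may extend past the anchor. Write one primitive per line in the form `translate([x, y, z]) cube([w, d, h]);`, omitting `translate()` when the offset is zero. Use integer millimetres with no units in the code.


translate([177, 360, 0]) cube([2801, 157, 190]);


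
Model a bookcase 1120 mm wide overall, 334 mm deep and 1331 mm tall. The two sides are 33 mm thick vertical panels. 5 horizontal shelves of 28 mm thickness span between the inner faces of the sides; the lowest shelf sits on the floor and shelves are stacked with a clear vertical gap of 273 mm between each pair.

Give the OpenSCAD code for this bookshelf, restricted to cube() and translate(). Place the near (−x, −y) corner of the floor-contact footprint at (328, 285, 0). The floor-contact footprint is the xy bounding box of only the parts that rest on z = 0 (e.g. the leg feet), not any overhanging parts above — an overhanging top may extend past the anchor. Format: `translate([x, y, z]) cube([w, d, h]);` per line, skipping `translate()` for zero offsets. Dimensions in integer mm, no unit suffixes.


translate([328, 285, 0]) cube([33, 334, 1331]);
translate([1415, 285, 0]) cube([33, 334, 1331]);
translate([361, 285, 0]) cube([1054, 334, 28]);
translate([361, 285, 301]) cube([1054, 334, 28]);
translate([361, 285, 602]) cube([1054, 334, 28]);
translate([361, 285, 903]) cube([1054, 334, 28]);
translate([361, 285, 1204]) cube([1054, 334, 28]);


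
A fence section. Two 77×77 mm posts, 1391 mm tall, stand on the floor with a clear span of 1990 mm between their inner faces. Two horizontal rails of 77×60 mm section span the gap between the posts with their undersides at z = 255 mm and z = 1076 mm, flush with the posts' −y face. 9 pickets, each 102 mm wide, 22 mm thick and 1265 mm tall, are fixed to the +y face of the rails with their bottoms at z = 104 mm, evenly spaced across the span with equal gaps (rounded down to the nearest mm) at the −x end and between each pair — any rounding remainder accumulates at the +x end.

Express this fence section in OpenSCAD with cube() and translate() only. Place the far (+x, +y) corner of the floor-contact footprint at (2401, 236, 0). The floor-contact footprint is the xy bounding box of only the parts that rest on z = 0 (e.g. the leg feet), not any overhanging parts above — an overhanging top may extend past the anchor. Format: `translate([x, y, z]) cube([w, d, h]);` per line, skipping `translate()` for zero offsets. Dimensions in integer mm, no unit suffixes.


translate([257, 159, 0]) cube([77, 77, 1391]);
translate([2324, 159, 0]) cube([77, 77, 1391]);
translate([334, 159, 255]) cube([1990, 77, 60]);
translate([334, 159, 1076]) cube([1990, 77, 60]);
translate([441, 236, 104]) cube([102, 22, 1265]);
translate([650, 236, 104]) cube([102, 22, 1265]);
translate([859, 236, 104]) cube([102, 22, 1265]);
translate([1068, 236, 104]) cube([102, 22, 1265]);
translate([1277, 236, 104]) cube([102, 22, 1265]);
translate([1486, 236, 104]) cube([102, 22, 1265]);
translate([1695, 236, 104]) cube([102, 22, 1265]);
translate([1904, 236, 104]) cube([102, 22, 1265]);
translate([2113, 236, 104]) cube([102, 22, 1265]);


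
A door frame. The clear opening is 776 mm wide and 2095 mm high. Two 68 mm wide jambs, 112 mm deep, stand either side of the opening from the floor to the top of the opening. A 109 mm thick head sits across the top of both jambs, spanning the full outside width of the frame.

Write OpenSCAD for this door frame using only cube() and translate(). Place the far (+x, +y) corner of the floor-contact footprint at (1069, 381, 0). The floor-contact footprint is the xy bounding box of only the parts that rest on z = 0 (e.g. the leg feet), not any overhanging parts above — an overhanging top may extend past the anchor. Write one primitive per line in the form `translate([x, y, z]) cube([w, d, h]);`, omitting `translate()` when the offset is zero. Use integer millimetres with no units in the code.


translate([157, 269, 0]) cube([68, 112, 2095]);
translate([1001, 269, 0]) cube([68, 112, 2095]);
translate([157, 269, 2095]) cube([912, 112, 109]);


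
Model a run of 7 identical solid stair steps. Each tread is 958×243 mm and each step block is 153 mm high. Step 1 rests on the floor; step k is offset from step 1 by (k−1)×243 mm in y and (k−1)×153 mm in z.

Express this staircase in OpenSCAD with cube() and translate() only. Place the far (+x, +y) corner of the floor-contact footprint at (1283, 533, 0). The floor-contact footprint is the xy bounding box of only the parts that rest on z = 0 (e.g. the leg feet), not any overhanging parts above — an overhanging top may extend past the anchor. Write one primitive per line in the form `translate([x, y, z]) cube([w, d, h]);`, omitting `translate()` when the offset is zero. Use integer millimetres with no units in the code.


translate([325, 290, 0]) cube([958, 243, 153]);
translate([325, 533, 153]) cube([958, 243, 153]);
translate([325, 776, 306]) cube([958, 243, 153]);
translate([325, 1019, 459]) cube([958, 243, 153]);
translate([325, 1262, 612]) cube([958, 243, 153]);
translate([325, 1505, 765]) cube([958, 243, 153]);
translate([325, 1748, 918]) cube([958, 243, 153]);


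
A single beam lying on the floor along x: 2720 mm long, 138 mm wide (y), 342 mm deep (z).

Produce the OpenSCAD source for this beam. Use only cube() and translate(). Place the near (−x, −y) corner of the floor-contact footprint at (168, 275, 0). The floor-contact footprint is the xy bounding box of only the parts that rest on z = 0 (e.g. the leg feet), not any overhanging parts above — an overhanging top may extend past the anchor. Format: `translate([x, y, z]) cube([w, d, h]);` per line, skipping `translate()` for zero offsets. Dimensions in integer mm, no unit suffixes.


translate([168, 275, 0]) cube([2720, 138, 342]);


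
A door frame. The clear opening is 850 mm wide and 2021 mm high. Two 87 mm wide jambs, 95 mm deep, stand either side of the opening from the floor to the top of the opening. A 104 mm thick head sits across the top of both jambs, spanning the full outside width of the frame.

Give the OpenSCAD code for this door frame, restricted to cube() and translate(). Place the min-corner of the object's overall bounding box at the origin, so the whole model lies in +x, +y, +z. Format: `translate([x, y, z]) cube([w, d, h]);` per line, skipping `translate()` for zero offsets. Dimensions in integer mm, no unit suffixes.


cube([87, 95, 2021]);
translate([937, 0, 0]) cube([87, 95, 2021]);
translate([0, 0, 2021]) cube([1024, 95, 104]);
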